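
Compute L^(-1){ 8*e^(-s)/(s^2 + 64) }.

Heaviside(t - 1)*(sin(8*t - 8))

The factor e^(-s) signals a time shift by c = 1 (second shifting theorem).
L{sin(8t)} = 8/(s^2 + 64), so L^-1{8/(s^2 + 64)} = sin(8*t).
Hence the inverse is u(t - 1) times that function evaluated at t - 1.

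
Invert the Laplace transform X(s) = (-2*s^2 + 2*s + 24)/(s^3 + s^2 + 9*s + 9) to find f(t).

f(t) = 2*sin(3*t) - 4*cos(3*t) + 2*exp(-t)

Factor the denominator: s^3 + s^2 + 9*s + 9 = (s + 1)*(s^2 + 9).
Partial fraction decomposition gives [2/(s + 1)] + [-4*s/(s^2 + 9)] + [6/(s^2 + 9)].
Invert each term: 2/(s + 1) ↔ 2e^(-t); -4·s/(s^2 + 9) ↔ -4cos(3t); 2·3/(s^2 + 9) ↔ 2sin(3t).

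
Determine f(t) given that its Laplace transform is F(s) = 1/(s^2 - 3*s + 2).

f(t) = exp(2*t) - exp(t)

Factor the denominator: s^2 - 3*s + 2 = (s - 2)*(s - 1).
Partial fraction decomposition gives [-1/(s - 1)] + [1/(s - 2)].
Invert each term: -1/(s - 1) ↔ -e^(t); 1/(s - 2) ↔ e^(2t).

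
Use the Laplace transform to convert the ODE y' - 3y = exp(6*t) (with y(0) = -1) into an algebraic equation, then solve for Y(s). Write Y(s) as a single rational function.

Y(s) = (-s + 7)/(s^2 - 9*s + 18)

Take the Laplace transform of both sides.
Using L{y'} = sY - y(0) = sY - (-1), the left side becomes (s - 3)Y - (-1).
The right side is L{exp(6*t)} = 1/(s - 6).
So (s - 3)Y = 1/(s - 6) + (-1).
Solve for Y(s) and write it as one ratio of polynomials.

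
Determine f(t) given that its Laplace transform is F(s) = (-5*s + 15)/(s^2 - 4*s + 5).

Complete the square in the denominator: s^2 - 4*s + 5 = (s - 2)^2 + 1^2.
Split the numerator to match: -5*s + 15 = -5·(s - 2) + 5·1.
Invert each term: -5·(s - 2)/((s - 2)^2 + 1) ↔ -5e^(2t)cos(t); 5·1/((s - 2)^2 + 1) ↔ 5e^(2t)sin(t).

f(t) = 5*exp(2*t)*sin(t) - 5*exp(2*t)*cos(t)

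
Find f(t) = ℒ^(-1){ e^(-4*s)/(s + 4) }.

The factor e^(-4s) signals a time shift by c = 4 (second shifting theorem).
L{e^(-4t)} = 1/(s + 4), so L^-1{1/(s + 4)} = e^(-4*t).
Hence the inverse is u(t - 4) times that function evaluated at t - 4.

f(t) = Heaviside(t - 4)*(exp(-4*t + 16))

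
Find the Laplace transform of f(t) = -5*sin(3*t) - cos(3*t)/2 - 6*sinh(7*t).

Apply the Laplace transform termwise.
(-5)·[L{sin(3t)} = 3/(s^2 + 9)]; (-6)·[L{sinh(7t)} = 7/(s^2 - 49)]; (-1/2)·[L{cos(3t)} = s/(s^2 + 9)].

-s/(2*(s^2 + 9)) - 15/(s^2 + 9) - 42/(s^2 - 49)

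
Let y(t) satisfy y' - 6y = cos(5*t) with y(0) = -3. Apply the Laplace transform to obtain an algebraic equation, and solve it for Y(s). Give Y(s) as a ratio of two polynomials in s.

Take the Laplace transform of both sides.
With L{y'} = sY - y(0) = sY - (-3): the LHS transforms to (s - 6)Y - (-3).
The right side is L{cos(5*t)} = s/(s^2 + 25).
So (s - 6)Y = s/(s^2 + 25) + (-3).
Solve for Y(s) and write it as one ratio of polynomials.

Y(s) = (-3*s^2 + s - 75)/(s^3 - 6*s^2 + 25*s - 150)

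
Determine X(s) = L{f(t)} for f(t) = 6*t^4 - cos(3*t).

By linearity of the Laplace transform, transform each term separately.
(-1)·[L{cos(3t)} = s/(s^2 + 9)]; (6)·[L{t^4} = 4!/s^5 = 24/s^5].

X(s) = -s/(s^2 + 9) + 144/s^5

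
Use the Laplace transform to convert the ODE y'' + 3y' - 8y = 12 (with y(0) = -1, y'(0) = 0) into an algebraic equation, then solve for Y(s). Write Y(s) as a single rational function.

Apply the Laplace transform to the equation.
The derivative rules (L{y''} = s^2 Y - s·y(0) - y'(0) and L{y'} = sY - y(0), with y(0) = -1, y'(0) = 0) turn the left side into (s^2 + 3*s - 8)Y - (-s - 3).
The right side is L{12} = 12/s.
So (s^2 + 3*s - 8)Y = 12/s + (-s - 3).
Isolate Y and clear denominators.

Y(s) = (-s^2 - 3*s + 12)/(s^3 + 3*s^2 - 8*s)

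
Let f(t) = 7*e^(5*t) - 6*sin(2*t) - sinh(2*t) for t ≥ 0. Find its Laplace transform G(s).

G(s) = -12/(s^2 + 4) - 2/(s^2 - 4) + 7/(s - 5)

The transform is linear, so treat each term independently.
(-1)·[L{sinh(2t)} = 2/(s^2 - 4)]; (-6)·[L{sin(2t)} = 2/(s^2 + 4)]; (7)·[L{e^(5t)} = 1/(s - 5)].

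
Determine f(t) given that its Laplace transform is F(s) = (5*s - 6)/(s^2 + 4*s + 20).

f(t) = -4*exp(-2*t)*sin(4*t) + 5*exp(-2*t)*cos(4*t)

Complete the square in the denominator: s^2 + 4*s + 20 = (s + 2)^2 + 4^2.
Split the numerator to match: 5*s - 6 = 5·(s + 2) - 4·4.
Invert each term: 5·(s + 2)/((s + 2)^2 + 16) ↔ 5e^(-2t)cos(4t); -4·4/((s + 2)^2 + 16) ↔ -4e^(-2t)sin(4t).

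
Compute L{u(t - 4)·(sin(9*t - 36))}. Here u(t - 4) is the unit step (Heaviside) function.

9*exp(-4*s)/(s^2 + 81)

By the second shifting theorem, L{u(t - c)·g(t - c)} = e^(-cs)·G(s) with c = 4 and G(s) = L{g(t)}.
L{sin(9t)} = 9/(s^2 + 81).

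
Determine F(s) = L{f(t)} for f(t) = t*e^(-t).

F(s) = (s + 1)^(-2)

L{e^(-t)} = 1/(s + 1).
Then apply L{t·g(t)} = -d/ds[G(s)] with G(s) = 1/(s + 1):
differentiating 1 time and applying the sign gives (s + 1)^(-2).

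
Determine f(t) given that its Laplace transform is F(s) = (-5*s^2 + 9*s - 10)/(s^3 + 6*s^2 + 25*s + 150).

f(t) = 3*sin(5*t) - cos(5*t) - 4*exp(-6*t)

Factor the denominator: s^3 + 6*s^2 + 25*s + 150 = (s + 6)*(s^2 + 25).
Partial fraction decomposition gives [-4/(s + 6)] + [-s/(s^2 + 25)] + [15/(s^2 + 25)].
Invert each term: -4/(s + 6) ↔ -4e^(-6t); -1·s/(s^2 + 25) ↔ -cos(5t); 3·5/(s^2 + 25) ↔ 3sin(5t).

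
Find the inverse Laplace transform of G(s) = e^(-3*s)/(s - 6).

Heaviside(t - 3)*(exp(6*t - 18))

The factor e^(-3s) signals a time shift by c = 3 (second shifting theorem).
L{e^(6t)} = 1/(s - 6), so L^-1{1/(s - 6)} = e^(6*t).
Hence the inverse is u(t - 3) times that function evaluated at t - 3.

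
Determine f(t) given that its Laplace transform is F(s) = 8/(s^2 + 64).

f(t) = sin(8*t)

Since L{sin(8t)} = 8/(s^2 + 64), the inverse is sin(8*t).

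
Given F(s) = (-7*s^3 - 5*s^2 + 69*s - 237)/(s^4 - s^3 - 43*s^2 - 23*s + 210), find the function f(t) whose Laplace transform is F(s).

f(t) = -4*exp(7*t) + exp(2*t) - 3*exp(-3*t) - exp(-5*t)

Factor the denominator: s^4 - s^3 - 43*s^2 - 23*s + 210 = (s - 7)*(s - 2)*(s + 3)*(s + 5).
Partial fraction decomposition gives [1/(s - 2)] + [-1/(s + 5)] + [-3/(s + 3)] + [-4/(s - 7)].
Invert each term: 1/(s - 2) ↔ e^(2t); -1/(s + 5) ↔ -e^(-5t); -3/(s + 3) ↔ -3e^(-3t); -4/(s - 7) ↔ -4e^(7t).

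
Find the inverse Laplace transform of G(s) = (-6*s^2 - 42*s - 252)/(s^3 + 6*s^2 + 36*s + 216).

Factor the denominator: s^3 + 6*s^2 + 36*s + 216 = (s + 6)*(s^2 + 36).
Partial fraction decomposition gives [-3/(s + 6)] + [-3*s/(s^2 + 36)] + [-24/(s^2 + 36)].
Invert each term: -3/(s + 6) ↔ -3e^(-6t); -3·s/(s^2 + 36) ↔ -3cos(6t); -4·6/(s^2 + 36) ↔ -4sin(6t).

-4*sin(6*t) - 3*cos(6*t) - 3*exp(-6*t)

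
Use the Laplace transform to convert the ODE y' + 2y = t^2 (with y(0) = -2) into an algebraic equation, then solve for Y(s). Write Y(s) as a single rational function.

Laplace-transform each side.
The derivative rules (L{y'} = sY - y(0) = sY - (-2)) turn the left side into (s + 2)Y - (-2).
The right side is L{t^2} = 2/s^3.
So (s + 2)Y = 2/s^3 + (-2).
Divide through and combine into a single rational function.

Y(s) = (-2*s^3 + 2)/(s^4 + 2*s^3)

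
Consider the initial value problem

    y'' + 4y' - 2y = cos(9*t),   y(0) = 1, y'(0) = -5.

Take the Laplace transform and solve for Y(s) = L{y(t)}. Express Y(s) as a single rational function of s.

Y(s) = (s^3 - s^2 + 82*s - 81)/(s^4 + 4*s^3 + 79*s^2 + 324*s - 162)

Laplace-transform each side.
With L{y''} = s^2 Y - s·y(0) - y'(0) and L{y'} = sY - y(0), with y(0) = 1, y'(0) = -5: the LHS transforms to (s^2 + 4*s - 2)Y - (s - 1).
The right side is L{cos(9*t)} = s/(s^2 + 81).
So (s^2 + 4*s - 2)Y = s/(s^2 + 81) + (s - 1).
Isolate Y and clear denominators.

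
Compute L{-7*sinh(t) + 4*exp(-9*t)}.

The transform is linear, so treat each term independently.
(4)·[L{e^(-9t)} = 1/(s + 9)]; (-7)·[L{sinh(t)} = 1/(s^2 - 1)].

-7/(s^2 - 1) + 4/(s + 9)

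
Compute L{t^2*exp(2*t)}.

L{e^(2t)} = 1/(s - 2).
Then apply L{t^2·g(t)} = (-1)^2 d^2/ds^2[H(s)] with H(s) = 1/(s - 2):
differentiating 2 times and applying the sign gives 2/(s - 2)^3.

2/(s - 2)^3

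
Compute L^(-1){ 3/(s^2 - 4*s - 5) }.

exp(2*t)*sinh(3*t)

Rewrite the denominator: s^2 - 4*s - 5 = (s - 2)^2 - 9.
The form in (s - 2) signals a first-shifting-theorem factor e^(2t).
Since L{sinh(3t)} = 3/(s^2 - 9), the inverse is e^(2*t)*sinh(3*t).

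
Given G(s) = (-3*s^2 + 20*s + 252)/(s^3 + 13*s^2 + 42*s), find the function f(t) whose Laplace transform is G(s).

f(t) = 6 - 4*exp(-6*t) - 5*exp(-7*t)

Factor the denominator: s^3 + 13*s^2 + 42*s = s*(s + 6)*(s + 7).
Partial fraction decomposition gives [6/s] + [-4/(s + 6)] + [-5/(s + 7)].
Invert each term: 6/(s - 0) ↔ 6e^(0t); -4/(s + 6) ↔ -4e^(-6t); -5/(s + 7) ↔ -5e^(-7t).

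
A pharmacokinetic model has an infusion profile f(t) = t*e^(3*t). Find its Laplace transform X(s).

L{t} = 1!/s^2 = 1/s^2.
By the first shifting theorem, multiplying by e^(3t) replaces s with s - 3.

X(s) = (s - 3)^(-2)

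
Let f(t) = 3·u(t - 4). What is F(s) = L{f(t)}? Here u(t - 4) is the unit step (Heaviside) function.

By the second shifting theorem, L{u(t - c)·g(t - c)} = e^(-cs)·G(s) with c = 4 and G(s) = L{g(t)}.
L{3} = 3/s.

F(s) = 3*exp(-4*s)/s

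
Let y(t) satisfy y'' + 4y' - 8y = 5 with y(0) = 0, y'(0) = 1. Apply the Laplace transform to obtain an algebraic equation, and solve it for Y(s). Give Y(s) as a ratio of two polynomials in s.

Y(s) = (s + 5)/(s^3 + 4*s^2 - 8*s)

Laplace-transform each side.
With L{y''} = s^2 Y - s·y(0) - y'(0) and L{y'} = sY - y(0), with y(0) = 0, y'(0) = 1: the LHS transforms to (s^2 + 4*s - 8)Y - (1).
The right side is L{5} = 5/s.
So (s^2 + 4*s - 8)Y = 5/s + (1).
Solve for Y(s) and write it as one ratio of polynomials.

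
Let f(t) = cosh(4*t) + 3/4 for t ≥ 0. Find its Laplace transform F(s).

Apply the Laplace transform termwise.
L{3/4} = (3/4)/s; L{cosh(4t)} = s/(s^2 - 16).

F(s) = s/(s^2 - 16) + 3/(4*s)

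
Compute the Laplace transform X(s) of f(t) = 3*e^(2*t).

X(s) = 3/(s - 2)

L{3} = 3/s.
By the first shifting theorem, multiplying by e^(2t) replaces s with s - 2.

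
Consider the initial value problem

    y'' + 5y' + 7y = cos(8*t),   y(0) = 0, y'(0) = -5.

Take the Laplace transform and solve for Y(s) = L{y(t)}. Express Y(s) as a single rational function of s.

Y(s) = (-5*s^2 + s - 320)/(s^4 + 5*s^3 + 71*s^2 + 320*s + 448)

Laplace-transform each side.
The derivative rules (L{y''} = s^2 Y - s·y(0) - y'(0) and L{y'} = sY - y(0), with y(0) = 0, y'(0) = -5) turn the left side into (s^2 + 5*s + 7)Y - (-5).
The right side is L{cos(8*t)} = s/(s^2 + 64).
So (s^2 + 5*s + 7)Y = s/(s^2 + 64) + (-5).
Isolate Y and clear denominators.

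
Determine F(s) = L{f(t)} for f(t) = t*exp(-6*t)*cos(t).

L{cos(t)} = s/(s^2 + 1).
Multiplying by e^(-6t) shifts s → s + 6, so L{exp(-6*t)*cos(t)} = (s + 6)/((s + 6)^2 + 1).
Then apply L{t·g(t)} = -d/ds[G(s)] with G(s) = (s + 6)/((s + 6)^2 + 1):
differentiating 1 time and applying the sign gives (s + 5)*(s + 7)/(s^2 + 12*s + 37)^2.

F(s) = (s + 5)*(s + 7)/(s^2 + 12*s + 37)^2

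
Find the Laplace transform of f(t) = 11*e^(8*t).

L{11} = 11/s.
By the first shifting theorem, multiplying by e^(8t) replaces s with s - 8.

11/(s - 8)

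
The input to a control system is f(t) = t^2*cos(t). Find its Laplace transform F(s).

F(s) = 2*s*(s^2 - 3)/(s^2 + 1)^3

L{cos(t)} = s/(s^2 + 1).
Then apply L{t^2·g(t)} = (-1)^2 d^2/ds^2[G(s)] with G(s) = s/(s^2 + 1):
differentiating 2 times and applying the sign gives 2*s*(s^2 - 3)/(s^2 + 1)^3.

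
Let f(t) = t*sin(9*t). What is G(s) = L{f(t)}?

G(s) = 18*s/(s^2 + 81)^2

L{sin(9t)} = 9/(s^2 + 81).
Then apply L{t·g(t)} = -d/ds[H(s)] with H(s) = 9/(s^2 + 81):
differentiating 1 time and applying the sign gives 18*s/(s^2 + 81)^2.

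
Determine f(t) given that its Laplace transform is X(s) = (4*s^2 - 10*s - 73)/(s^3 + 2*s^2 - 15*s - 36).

f(t) = t*exp(-3*t) - exp(4*t) + 5*exp(-3*t)

Factor the denominator: s^3 + 2*s^2 - 15*s - 36 = (s - 4)*(s + 3)^2.
Partial fraction decomposition gives [5/(s + 3)] + [(s + 3)^(-2)] + [-1/(s - 4)].
Invert each term: 5/(s + 3) ↔ 5e^(-3t); 1/(s + 3)^2 ↔ t·e^(-3t); -1/(s - 4) ↔ -e^(4t).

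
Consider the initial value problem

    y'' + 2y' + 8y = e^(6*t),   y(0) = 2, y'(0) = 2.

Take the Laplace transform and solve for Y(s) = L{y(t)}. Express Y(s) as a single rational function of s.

Y(s) = (2*s^2 - 6*s - 35)/(s^3 - 4*s^2 - 4*s - 48)

Take the Laplace transform of both sides.
The derivative rules (L{y''} = s^2 Y - s·y(0) - y'(0) and L{y'} = sY - y(0), with y(0) = 2, y'(0) = 2) turn the left side into (s^2 + 2*s + 8)Y - (2*s + 6).
The right side is L{e^(6*t)} = 1/(s - 6).
So (s^2 + 2*s + 8)Y = 1/(s - 6) + (2*s + 6).
Isolate Y and clear denominators.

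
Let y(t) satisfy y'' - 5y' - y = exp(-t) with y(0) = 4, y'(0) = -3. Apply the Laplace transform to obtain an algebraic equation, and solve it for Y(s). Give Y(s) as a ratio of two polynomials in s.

Laplace-transform each side.
With L{y''} = s^2 Y - s·y(0) - y'(0) and L{y'} = sY - y(0), with y(0) = 4, y'(0) = -3: the LHS transforms to (s^2 - 5*s - 1)Y - (4*s - 23).
The right side is L{exp(-t)} = 1/(s + 1).
So (s^2 - 5*s - 1)Y = 1/(s + 1) + (4*s - 23).
Isolate Y and clear denominators.

Y(s) = (4*s^2 - 19*s - 22)/(s^3 - 4*s^2 - 6*s - 1)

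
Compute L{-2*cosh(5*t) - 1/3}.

-2*s/(s^2 - 25) - 1/(3*s)

By linearity of the Laplace transform, transform each term separately.
L{-1/3} = (-1/3)/s; (-2)·[L{cosh(5t)} = s/(s^2 - 25)].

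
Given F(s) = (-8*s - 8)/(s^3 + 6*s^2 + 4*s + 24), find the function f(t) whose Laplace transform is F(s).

f(t) = -sin(2*t) - cos(2*t) + exp(-6*t)

Factor the denominator: s^3 + 6*s^2 + 4*s + 24 = (s + 6)*(s^2 + 4).
Partial fraction decomposition gives [1/(s + 6)] + [-s/(s^2 + 4)] + [-2/(s^2 + 4)].
Invert each term: 1/(s + 6) ↔ e^(-6t); -1·s/(s^2 + 4) ↔ -cos(2t); -1·2/(s^2 + 4) ↔ -sin(2t).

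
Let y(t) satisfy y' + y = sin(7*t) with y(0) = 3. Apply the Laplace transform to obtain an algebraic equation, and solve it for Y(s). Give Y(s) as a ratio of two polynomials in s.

Y(s) = (3*s^2 + 154)/(s^3 + s^2 + 49*s + 49)

Laplace-transform each side.
The derivative rules (L{y'} = sY - y(0) = sY - 3) turn the left side into (s + 1)Y - (3).
The right side is L{sin(7*t)} = 7/(s^2 + 49).
So (s + 1)Y = 7/(s^2 + 49) + (3).
Divide through and combine into a single rational function.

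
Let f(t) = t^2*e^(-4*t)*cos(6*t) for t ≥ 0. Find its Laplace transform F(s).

F(s) = 2*(s + 4)*(s^2 + 8*s - 92)/(s^2 + 8*s + 52)^3

L{cos(6t)} = s/(s^2 + 36).
Multiplying by e^(-4t) shifts s → s + 4, so L{e^(-4*t)*cos(6*t)} = (s + 4)/((s + 4)^2 + 36).
Then apply L{t^2·g(t)} = (-1)^2 d^2/ds^2[G(s)] with G(s) = (s + 4)/((s + 4)^2 + 36):
differentiating 2 times and applying the sign gives 2*(s + 4)*(s^2 + 8*s - 92)/(s^2 + 8*s + 52)^3.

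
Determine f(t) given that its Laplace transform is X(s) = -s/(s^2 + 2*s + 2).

f(t) = exp(-t)*sin(t) - exp(-t)*cos(t)

Complete the square in the denominator: s^2 + 2*s + 2 = (s + 1)^2 + 1^2.
Split the numerator to match: -s = -1·(s + 1) + 1·1.
Invert each term: -1·(s + 1)/((s + 1)^2 + 1) ↔ -e^(-t)cos(t); 1·1/((s + 1)^2 + 1) ↔ e^(-t)sin(t).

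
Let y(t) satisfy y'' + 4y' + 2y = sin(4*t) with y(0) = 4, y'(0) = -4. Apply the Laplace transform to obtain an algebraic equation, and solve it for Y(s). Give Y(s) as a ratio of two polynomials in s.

Transform both sides with L{·}.
The derivative rules (L{y''} = s^2 Y - s·y(0) - y'(0) and L{y'} = sY - y(0), with y(0) = 4, y'(0) = -4) turn the left side into (s^2 + 4*s + 2)Y - (4*s + 12).
The right side is L{sin(4*t)} = 4/(s^2 + 16).
So (s^2 + 4*s + 2)Y = 4/(s^2 + 16) + (4*s + 12).
Divide through and combine into a single rational function.

Y(s) = (4*s^3 + 12*s^2 + 64*s + 196)/(s^4 + 4*s^3 + 18*s^2 + 64*s + 32)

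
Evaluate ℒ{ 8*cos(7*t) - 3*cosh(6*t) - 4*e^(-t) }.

By linearity of the Laplace transform, transform each term separately.
(8)·[L{cos(7t)} = s/(s^2 + 49)]; (-4)·[L{e^(-t)} = 1/(s + 1)]; (-3)·[L{cosh(6t)} = s/(s^2 - 36)].

8*s/(s^2 + 49) - 3*s/(s^2 - 36) - 4/(s + 1)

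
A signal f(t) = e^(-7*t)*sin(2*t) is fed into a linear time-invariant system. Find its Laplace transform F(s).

L{sin(2t)} = 2/(s^2 + 4).
By the first shifting theorem, multiplying by e^(-7t) replaces s with s + 7.

F(s) = 2/((s + 7)^2 + 4)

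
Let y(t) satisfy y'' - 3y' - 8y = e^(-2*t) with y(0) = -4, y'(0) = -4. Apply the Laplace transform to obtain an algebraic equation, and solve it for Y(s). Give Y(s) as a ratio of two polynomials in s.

Y(s) = (-4*s^2 + 17)/(s^3 - s^2 - 14*s - 16)

Apply the Laplace transform to the equation.
Using L{y''} = s^2 Y - s·y(0) - y'(0) and L{y'} = sY - y(0), with y(0) = -4, y'(0) = -4, the left side becomes (s^2 - 3*s - 8)Y - (-4*s + 8).
The right side is L{e^(-2*t)} = 1/(s + 2).
So (s^2 - 3*s - 8)Y = 1/(s + 2) + (-4*s + 8).
Divide through and combine into a single rational function.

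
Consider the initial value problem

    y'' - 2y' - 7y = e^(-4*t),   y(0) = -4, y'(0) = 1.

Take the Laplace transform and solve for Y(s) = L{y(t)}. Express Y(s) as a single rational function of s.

Transform both sides with L{·}.
With L{y''} = s^2 Y - s·y(0) - y'(0) and L{y'} = sY - y(0), with y(0) = -4, y'(0) = 1: the LHS transforms to (s^2 - 2*s - 7)Y - (-4*s + 9).
The right side is L{e^(-4*t)} = 1/(s + 4).
So (s^2 - 2*s - 7)Y = 1/(s + 4) + (-4*s + 9).
Solve for Y(s) and write it as one ratio of polynomials.

Y(s) = (-4*s^2 - 7*s + 37)/(s^3 + 2*s^2 - 15*s - 28)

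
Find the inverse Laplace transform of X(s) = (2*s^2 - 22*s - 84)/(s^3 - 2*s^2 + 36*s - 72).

-3*exp(2*t) - 2*sin(6*t) + 5*cos(6*t)

Factor the denominator: s^3 - 2*s^2 + 36*s - 72 = (s - 2)*(s^2 + 36).
Partial fraction decomposition gives [-3/(s - 2)] + [5*s/(s^2 + 36)] + [-12/(s^2 + 36)].
Invert each term: -3/(s - 2) ↔ -3e^(2t); 5·s/(s^2 + 36) ↔ 5cos(6t); -2·6/(s^2 + 36) ↔ -2sin(6t).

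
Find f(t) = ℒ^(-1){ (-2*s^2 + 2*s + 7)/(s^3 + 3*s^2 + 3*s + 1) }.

Factor the denominator: s^3 + 3*s^2 + 3*s + 1 = (s + 1)^3.
Partial fraction decomposition gives [-2/(s + 1)] + [6/(s + 1)^2] + [3/(s + 1)^3].
Invert each term: -2/(s + 1) ↔ -2e^(-t); 6/(s + 1)^2 ↔ 6t·e^(-t); 3/(s + 1)^3 ↔ (3/2)t^2·e^(-t).

f(t) = 3*t^2*exp(-t)/2 + 6*t*exp(-t) - 2*exp(-t)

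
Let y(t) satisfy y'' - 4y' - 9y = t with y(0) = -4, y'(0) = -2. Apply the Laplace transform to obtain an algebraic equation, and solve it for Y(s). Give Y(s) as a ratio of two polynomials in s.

Y(s) = (-4*s^3 + 14*s^2 + 1)/(s^4 - 4*s^3 - 9*s^2)

Apply the Laplace transform to the equation.
Using L{y''} = s^2 Y - s·y(0) - y'(0) and L{y'} = sY - y(0), with y(0) = -4, y'(0) = -2, the left side becomes (s^2 - 4*s - 9)Y - (-4*s + 14).
The right side is L{t} = s^(-2).
So (s^2 - 4*s - 9)Y = s^(-2) + (-4*s + 14).
Solve for Y(s) and write it as one ratio of polynomials.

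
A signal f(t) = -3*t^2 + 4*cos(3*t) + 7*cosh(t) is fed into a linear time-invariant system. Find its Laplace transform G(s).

By linearity of the Laplace transform, transform each term separately.
(4)·[L{cos(3t)} = s/(s^2 + 9)]; (7)·[L{cosh(t)} = s/(s^2 - 1)]; (-3)·[L{t^2} = 2!/s^3 = 2/s^3].

G(s) = 4*s/(s^2 + 9) + 7*s/(s^2 - 1) - 6/s^3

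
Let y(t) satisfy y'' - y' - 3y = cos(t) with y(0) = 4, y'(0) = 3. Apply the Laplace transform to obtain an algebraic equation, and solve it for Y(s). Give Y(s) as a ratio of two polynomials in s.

Laplace-transform each side.
With L{y''} = s^2 Y - s·y(0) - y'(0) and L{y'} = sY - y(0), with y(0) = 4, y'(0) = 3: the LHS transforms to (s^2 - s - 3)Y - (4*s - 1).
The right side is L{cos(t)} = s/(s^2 + 1).
So (s^2 - s - 3)Y = s/(s^2 + 1) + (4*s - 1).
Isolate Y and clear denominators.

Y(s) = (4*s^3 - s^2 + 5*s - 1)/(s^4 - s^3 - 2*s^2 - s - 3)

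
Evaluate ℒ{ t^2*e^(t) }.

2/(s - 1)^3

L{t^2} = 2!/s^3 = 2/s^3.
By the first shifting theorem, multiplying by e^(t) replaces s with s - 1.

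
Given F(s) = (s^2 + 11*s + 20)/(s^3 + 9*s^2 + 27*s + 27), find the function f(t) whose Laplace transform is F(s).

Factor the denominator: s^3 + 9*s^2 + 27*s + 27 = (s + 3)^3.
Partial fraction decomposition gives [1/(s + 3)] + [5/(s + 3)^2] + [-4/(s + 3)^3].
Invert each term: 1/(s + 3) ↔ e^(-3t); 5/(s + 3)^2 ↔ 5t·e^(-3t); -4/(s + 3)^3 ↔ (-2)t^2·e^(-3t).

f(t) = -2*t^2*exp(-3*t) + 5*t*exp(-3*t) + exp(-3*t)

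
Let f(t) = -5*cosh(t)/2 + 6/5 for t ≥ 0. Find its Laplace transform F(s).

F(s) = -5*s/(2*(s^2 - 1)) + 6/(5*s)

Apply the Laplace transform termwise.
L{6/5} = (6/5)/s; (-5/2)·[L{cosh(t)} = s/(s^2 - 1)].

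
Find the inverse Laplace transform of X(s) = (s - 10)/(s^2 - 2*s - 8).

Factor the denominator: s^2 - 2*s - 8 = (s - 4)*(s + 2).
Partial fraction decomposition gives [-1/(s - 4)] + [2/(s + 2)].
Invert each term: -1/(s - 4) ↔ -e^(4t); 2/(s + 2) ↔ 2e^(-2t).

-exp(4*t) + 2*exp(-2*t)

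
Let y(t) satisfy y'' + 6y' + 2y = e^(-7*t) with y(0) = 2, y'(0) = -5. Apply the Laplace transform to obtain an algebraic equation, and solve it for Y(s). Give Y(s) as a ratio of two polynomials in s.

Y(s) = (2*s^2 + 21*s + 50)/(s^3 + 13*s^2 + 44*s + 14)

Apply the Laplace transform to the equation.
With L{y''} = s^2 Y - s·y(0) - y'(0) and L{y'} = sY - y(0), with y(0) = 2, y'(0) = -5: the LHS transforms to (s^2 + 6*s + 2)Y - (2*s + 7).
The right side is L{e^(-7*t)} = 1/(s + 7).
So (s^2 + 6*s + 2)Y = 1/(s + 7) + (2*s + 7).
Solve for Y(s) and write it as one ratio of polynomials.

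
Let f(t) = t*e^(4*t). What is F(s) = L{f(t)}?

L{e^(4t)} = 1/(s - 4).
Then apply L{t·g(t)} = -d/ds[G(s)] with G(s) = 1/(s - 4):
differentiating 1 time and applying the sign gives (s - 4)^(-2).

F(s) = (s - 4)^(-2)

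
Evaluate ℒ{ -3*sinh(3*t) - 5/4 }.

-9/(s^2 - 9) - 5/(4*s)

By linearity of the Laplace transform, transform each term separately.
L{-5/4} = (-5/4)/s; (-3)·[L{sinh(3t)} = 3/(s^2 - 9)].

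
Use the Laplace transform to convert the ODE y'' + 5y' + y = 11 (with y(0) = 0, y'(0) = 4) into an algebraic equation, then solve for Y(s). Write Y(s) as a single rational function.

Laplace-transform each side.
With L{y''} = s^2 Y - s·y(0) - y'(0) and L{y'} = sY - y(0), with y(0) = 0, y'(0) = 4: the LHS transforms to (s^2 + 5*s + 1)Y - (4).
The right side is L{11} = 11/s.
So (s^2 + 5*s + 1)Y = 11/s + (4).
Solve for Y(s) and write it as one ratio of polynomials.

Y(s) = (4*s + 11)/(s^3 + 5*s^2 + s)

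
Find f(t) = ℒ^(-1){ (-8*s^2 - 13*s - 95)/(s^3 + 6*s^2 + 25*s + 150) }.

Factor the denominator: s^3 + 6*s^2 + 25*s + 150 = (s + 6)*(s^2 + 25).
Partial fraction decomposition gives [-5/(s + 6)] + [-3*s/(s^2 + 25)] + [5/(s^2 + 25)].
Invert each term: -5/(s + 6) ↔ -5e^(-6t); -3·s/(s^2 + 25) ↔ -3cos(5t); 1·5/(s^2 + 25) ↔ sin(5t).

f(t) = sin(5*t) - 3*cos(5*t) - 5*exp(-6*t)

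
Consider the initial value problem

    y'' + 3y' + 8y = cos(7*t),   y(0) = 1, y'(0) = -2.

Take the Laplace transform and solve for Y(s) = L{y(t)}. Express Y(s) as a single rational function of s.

Laplace-transform each side.
The derivative rules (L{y''} = s^2 Y - s·y(0) - y'(0) and L{y'} = sY - y(0), with y(0) = 1, y'(0) = -2) turn the left side into (s^2 + 3*s + 8)Y - (s + 1).
The right side is L{cos(7*t)} = s/(s^2 + 49).
So (s^2 + 3*s + 8)Y = s/(s^2 + 49) + (s + 1).
Solve for Y(s) and write it as one ratio of polynomials.

Y(s) = (s^3 + s^2 + 50*s + 49)/(s^4 + 3*s^3 + 57*s^2 + 147*s + 392)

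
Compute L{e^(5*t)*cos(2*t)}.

(s - 5)/((s - 5)^2 + 4)

L{cos(2t)} = s/(s^2 + 4).
By the first shifting theorem, multiplying by e^(5t) replaces s with s - 5.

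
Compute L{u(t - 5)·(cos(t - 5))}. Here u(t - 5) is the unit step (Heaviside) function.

By the second shifting theorem, L{u(t - c)·g(t - c)} = e^(-cs)·G(s) with c = 5 and G(s) = L{g(t)}.
L{cos(t)} = s/(s^2 + 1).

s*exp(-5*s)/(s^2 + 1)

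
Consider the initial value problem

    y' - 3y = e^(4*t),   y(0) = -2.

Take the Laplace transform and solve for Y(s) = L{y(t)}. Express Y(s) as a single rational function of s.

Transform both sides with L{·}.
The derivative rules (L{y'} = sY - y(0) = sY - (-2)) turn the left side into (s - 3)Y - (-2).
The right side is L{e^(4*t)} = 1/(s - 4).
So (s - 3)Y = 1/(s - 4) + (-2).
Solve for Y(s) and write it as one ratio of polynomials.

Y(s) = (-2*s + 9)/(s^2 - 7*s + 12)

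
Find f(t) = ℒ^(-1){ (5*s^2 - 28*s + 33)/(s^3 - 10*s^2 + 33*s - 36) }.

f(t) = 6*t*exp(3*t) + exp(4*t) + 4*exp(3*t)

Factor the denominator: s^3 - 10*s^2 + 33*s - 36 = (s - 4)*(s - 3)^2.
Partial fraction decomposition gives [4/(s - 3)] + [6/(s - 3)^2] + [1/(s - 4)].
Invert each term: 4/(s - 3) ↔ 4e^(3t); 6/(s - 3)^2 ↔ 6t·e^(3t); 1/(s - 4) ↔ e^(4t).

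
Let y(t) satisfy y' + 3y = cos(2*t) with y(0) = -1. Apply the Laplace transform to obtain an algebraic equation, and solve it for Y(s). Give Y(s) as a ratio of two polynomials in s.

Laplace-transform each side.
With L{y'} = sY - y(0) = sY - (-1): the LHS transforms to (s + 3)Y - (-1).
The right side is L{cos(2*t)} = s/(s^2 + 4).
So (s + 3)Y = s/(s^2 + 4) + (-1).
Solve for Y(s) and write it as one ratio of polynomials.

Y(s) = (-s^2 + s - 4)/(s^3 + 3*s^2 + 4*s + 12)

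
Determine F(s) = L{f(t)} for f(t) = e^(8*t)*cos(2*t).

L{cos(2t)} = s/(s^2 + 4).
By the first shifting theorem, multiplying by e^(8t) replaces s with s - 8.

F(s) = (s - 8)/((s - 8)^2 + 4)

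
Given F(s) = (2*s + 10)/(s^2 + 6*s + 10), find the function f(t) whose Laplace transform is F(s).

f(t) = 4*exp(-3*t)*sin(t) + 2*exp(-3*t)*cos(t)

Complete the square in the denominator: s^2 + 6*s + 10 = (s + 3)^2 + 1^2.
Split the numerator to match: 2*s + 10 = 2·(s + 3) + 4·1.
Invert each term: 2·(s + 3)/((s + 3)^2 + 1) ↔ 2e^(-3t)cos(t); 4·1/((s + 3)^2 + 1) ↔ 4e^(-3t)sin(t).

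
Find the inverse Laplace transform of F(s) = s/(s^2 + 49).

cos(7*t)

Since L{cos(7t)} = s/(s^2 + 49), the inverse is cos(7*t).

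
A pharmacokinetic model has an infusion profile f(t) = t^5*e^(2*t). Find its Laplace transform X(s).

L{t^5} = 5!/s^6 = 120/s^6.
By the first shifting theorem, multiplying by e^(2t) replaces s with s - 2.

X(s) = 120/(s - 2)^6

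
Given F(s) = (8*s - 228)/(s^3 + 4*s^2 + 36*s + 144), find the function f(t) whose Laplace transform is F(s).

f(t) = -2*sin(6*t) + 5*cos(6*t) - 5*exp(-4*t)

Factor the denominator: s^3 + 4*s^2 + 36*s + 144 = (s + 4)*(s^2 + 36).
Partial fraction decomposition gives [-5/(s + 4)] + [5*s/(s^2 + 36)] + [-12/(s^2 + 36)].
Invert each term: -5/(s + 4) ↔ -5e^(-4t); 5·s/(s^2 + 36) ↔ 5cos(6t); -2·6/(s^2 + 36) ↔ -2sin(6t).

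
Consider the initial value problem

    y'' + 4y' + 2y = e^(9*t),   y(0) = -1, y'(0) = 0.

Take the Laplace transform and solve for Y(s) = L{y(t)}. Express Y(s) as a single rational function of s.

Apply the Laplace transform to the equation.
The derivative rules (L{y''} = s^2 Y - s·y(0) - y'(0) and L{y'} = sY - y(0), with y(0) = -1, y'(0) = 0) turn the left side into (s^2 + 4*s + 2)Y - (-s - 4).
The right side is L{e^(9*t)} = 1/(s - 9).
So (s^2 + 4*s + 2)Y = 1/(s - 9) + (-s - 4).
Divide through and combine into a single rational function.

Y(s) = (-s^2 + 5*s + 37)/(s^3 - 5*s^2 - 34*s - 18)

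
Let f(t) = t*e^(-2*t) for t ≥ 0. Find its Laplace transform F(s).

L{t} = 1!/s^2 = 1/s^2.
By the first shifting theorem, multiplying by e^(-2t) replaces s with s + 2.

F(s) = (s + 2)^(-2)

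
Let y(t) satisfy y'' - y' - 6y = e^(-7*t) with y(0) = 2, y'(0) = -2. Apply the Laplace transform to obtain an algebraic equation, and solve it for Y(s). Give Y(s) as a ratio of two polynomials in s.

Y(s) = (2*s^2 + 10*s - 27)/(s^3 + 6*s^2 - 13*s - 42)

Apply the Laplace transform to the equation.
The derivative rules (L{y''} = s^2 Y - s·y(0) - y'(0) and L{y'} = sY - y(0), with y(0) = 2, y'(0) = -2) turn the left side into (s^2 - s - 6)Y - (2*s - 4).
The right side is L{e^(-7*t)} = 1/(s + 7).
So (s^2 - s - 6)Y = 1/(s + 7) + (2*s - 4).
Isolate Y and clear denominators.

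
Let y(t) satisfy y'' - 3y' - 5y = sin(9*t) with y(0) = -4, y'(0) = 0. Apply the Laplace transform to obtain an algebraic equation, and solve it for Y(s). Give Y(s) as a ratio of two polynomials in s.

Transform both sides with L{·}.
Using L{y''} = s^2 Y - s·y(0) - y'(0) and L{y'} = sY - y(0), with y(0) = -4, y'(0) = 0, the left side becomes (s^2 - 3*s - 5)Y - (-4*s + 12).
The right side is L{sin(9*t)} = 9/(s^2 + 81).
So (s^2 - 3*s - 5)Y = 9/(s^2 + 81) + (-4*s + 12).
Isolate Y and clear denominators.

Y(s) = (-4*s^3 + 12*s^2 - 324*s + 981)/(s^4 - 3*s^3 + 76*s^2 - 243*s - 405)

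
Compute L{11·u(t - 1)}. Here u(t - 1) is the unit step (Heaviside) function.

By the second shifting theorem, L{u(t - c)·g(t - c)} = e^(-cs)·H(s) with c = 1 and H(s) = L{g(t)}.
L{11} = 11/s.

11*exp(-s)/s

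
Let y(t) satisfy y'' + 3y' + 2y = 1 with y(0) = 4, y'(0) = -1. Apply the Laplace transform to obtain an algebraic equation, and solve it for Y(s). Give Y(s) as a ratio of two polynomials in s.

Transform both sides with L{·}.
Using L{y''} = s^2 Y - s·y(0) - y'(0) and L{y'} = sY - y(0), with y(0) = 4, y'(0) = -1, the left side becomes (s^2 + 3*s + 2)Y - (4*s + 11).
The right side is L{1} = 1/s.
So (s^2 + 3*s + 2)Y = 1/s + (4*s + 11).
Divide through and combine into a single rational function.

Y(s) = (4*s^2 + 11*s + 1)/(s^3 + 3*s^2 + 2*s)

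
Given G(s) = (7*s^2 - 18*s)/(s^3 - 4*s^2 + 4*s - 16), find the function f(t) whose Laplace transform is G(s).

Factor the denominator: s^3 - 4*s^2 + 4*s - 16 = (s - 4)*(s^2 + 4).
Partial fraction decomposition gives [2/(s - 4)] + [5*s/(s^2 + 4)] + [2/(s^2 + 4)].
Invert each term: 2/(s - 4) ↔ 2e^(4t); 5·s/(s^2 + 4) ↔ 5cos(2t); 1·2/(s^2 + 4) ↔ sin(2t).

f(t) = 2*exp(4*t) + sin(2*t) + 5*cos(2*t)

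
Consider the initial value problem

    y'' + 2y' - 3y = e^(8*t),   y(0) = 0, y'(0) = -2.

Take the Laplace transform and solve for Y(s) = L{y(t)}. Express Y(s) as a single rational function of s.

Transform both sides with L{·}.
The derivative rules (L{y''} = s^2 Y - s·y(0) - y'(0) and L{y'} = sY - y(0), with y(0) = 0, y'(0) = -2) turn the left side into (s^2 + 2*s - 3)Y - (-2).
The right side is L{e^(8*t)} = 1/(s - 8).
So (s^2 + 2*s - 3)Y = 1/(s - 8) + (-2).
Solve for Y(s) and write it as one ratio of polynomials.

Y(s) = (-2*s + 17)/(s^3 - 6*s^2 - 19*s + 24)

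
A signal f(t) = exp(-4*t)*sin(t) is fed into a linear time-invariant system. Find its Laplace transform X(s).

L{sin(t)} = 1/(s^2 + 1).
By the first shifting theorem, multiplying by e^(-4t) replaces s with s + 4.

X(s) = 1/((s + 4)^2 + 1)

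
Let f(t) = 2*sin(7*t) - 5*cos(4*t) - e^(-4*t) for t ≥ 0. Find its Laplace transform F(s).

F(s) = -5*s/(s^2 + 16) + 14/(s^2 + 49) - 1/(s + 4)

The transform is linear, so treat each term independently.
(-5)·[L{cos(4t)} = s/(s^2 + 16)]; (2)·[L{sin(7t)} = 7/(s^2 + 49)]; (-1)·[L{e^(-4t)} = 1/(s + 4)].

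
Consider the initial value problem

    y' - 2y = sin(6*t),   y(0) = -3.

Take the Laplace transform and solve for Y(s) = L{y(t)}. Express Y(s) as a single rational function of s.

Transform both sides with L{·}.
With L{y'} = sY - y(0) = sY - (-3): the LHS transforms to (s - 2)Y - (-3).
The right side is L{sin(6*t)} = 6/(s^2 + 36).
So (s - 2)Y = 6/(s^2 + 36) + (-3).
Divide through and combine into a single rational function.

Y(s) = (-3*s^2 - 102)/(s^3 - 2*s^2 + 36*s - 72)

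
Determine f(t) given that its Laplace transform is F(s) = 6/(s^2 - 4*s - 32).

Rewrite the denominator: s^2 - 4*s - 32 = (s - 2)^2 - 36.
The form in (s - 2) signals a first-shifting-theorem factor e^(2t).
Since L{sinh(6t)} = 6/(s^2 - 36), the inverse is e^(2*t)*sinh(6*t).

f(t) = exp(2*t)*sinh(6*t)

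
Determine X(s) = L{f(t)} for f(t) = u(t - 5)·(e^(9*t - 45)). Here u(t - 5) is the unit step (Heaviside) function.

By the second shifting theorem, L{u(t - c)·g(t - c)} = e^(-cs)·G(s) with c = 5 and G(s) = L{g(t)}.
L{e^(9t)} = 1/(s - 9).

X(s) = exp(-5*s)/(s - 9)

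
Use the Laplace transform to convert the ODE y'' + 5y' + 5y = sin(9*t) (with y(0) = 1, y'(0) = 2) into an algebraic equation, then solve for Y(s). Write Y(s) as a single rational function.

Apply the Laplace transform to the equation.
The derivative rules (L{y''} = s^2 Y - s·y(0) - y'(0) and L{y'} = sY - y(0), with y(0) = 1, y'(0) = 2) turn the left side into (s^2 + 5*s + 5)Y - (s + 7).
The right side is L{sin(9*t)} = 9/(s^2 + 81).
So (s^2 + 5*s + 5)Y = 9/(s^2 + 81) + (s + 7).
Solve for Y(s) and write it as one ratio of polynomials.

Y(s) = (s^3 + 7*s^2 + 81*s + 576)/(s^4 + 5*s^3 + 86*s^2 + 405*s + 405)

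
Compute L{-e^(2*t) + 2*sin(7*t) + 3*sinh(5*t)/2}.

By linearity of the Laplace transform, transform each term separately.
(-1)·[L{e^(2t)} = 1/(s - 2)]; (2)·[L{sin(7t)} = 7/(s^2 + 49)]; (3/2)·[L{sinh(5t)} = 5/(s^2 - 25)].

14/(s^2 + 49) + 15/(2*(s^2 - 25)) - 1/(s - 2)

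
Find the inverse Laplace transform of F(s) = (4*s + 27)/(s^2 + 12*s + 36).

3*t*exp(-6*t) + 4*exp(-6*t)

Factor the denominator: s^2 + 12*s + 36 = (s + 6)^2.
Partial fraction decomposition gives [4/(s + 6)] + [3/(s + 6)^2].
Invert each term: 4/(s + 6) ↔ 4e^(-6t); 3/(s + 6)^2 ↔ 3t·e^(-6t).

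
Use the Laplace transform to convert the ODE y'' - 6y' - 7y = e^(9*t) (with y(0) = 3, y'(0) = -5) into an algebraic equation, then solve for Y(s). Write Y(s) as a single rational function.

Y(s) = (3*s^2 - 50*s + 208)/(s^3 - 15*s^2 + 47*s + 63)

Take the Laplace transform of both sides.
Using L{y''} = s^2 Y - s·y(0) - y'(0) and L{y'} = sY - y(0), with y(0) = 3, y'(0) = -5, the left side becomes (s^2 - 6*s - 7)Y - (3*s - 23).
The right side is L{e^(9*t)} = 1/(s - 9).
So (s^2 - 6*s - 7)Y = 1/(s - 9) + (3*s - 23).
Solve for Y(s) and write it as one ratio of polynomials.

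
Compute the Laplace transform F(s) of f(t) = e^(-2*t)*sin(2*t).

L{sin(2t)} = 2/(s^2 + 4).
By the first shifting theorem, multiplying by e^(-2t) replaces s with s + 2.

F(s) = 2/((s + 2)^2 + 4)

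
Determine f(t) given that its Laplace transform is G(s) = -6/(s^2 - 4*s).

f(t) = -3*exp(2*t)*sinh(2*t)

Rewrite the denominator: s^2 - 4*s = (s - 2)^2 - 4.
The form in (s - 2) signals a first-shifting-theorem factor e^(2t).
Since L{sinh(2t)} = 2/(s^2 - 4), the inverse is e^(2*t)*sinh(2*t), scaled by -3.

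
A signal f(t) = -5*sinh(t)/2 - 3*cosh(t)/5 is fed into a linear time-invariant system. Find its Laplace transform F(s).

F(s) = -3*s/(5*(s^2 - 1)) - 5/(2*(s^2 - 1))

By linearity of the Laplace transform, transform each term separately.
(-3/5)·[L{cosh(t)} = s/(s^2 - 1)]; (-5/2)·[L{sinh(t)} = 1/(s^2 - 1)].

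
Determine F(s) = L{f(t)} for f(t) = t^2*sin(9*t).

L{sin(9t)} = 9/(s^2 + 81).
Then apply L{t^2·g(t)} = (-1)^2 d^2/ds^2[G(s)] with G(s) = 9/(s^2 + 81):
differentiating 2 times and applying the sign gives 54*(s^2 - 27)/(s^2 + 81)^3.

F(s) = 54*(s^2 - 27)/(s^2 + 81)^3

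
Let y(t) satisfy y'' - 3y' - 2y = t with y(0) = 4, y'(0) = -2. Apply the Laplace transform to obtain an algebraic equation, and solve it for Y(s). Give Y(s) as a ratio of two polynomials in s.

Take the Laplace transform of both sides.
The derivative rules (L{y''} = s^2 Y - s·y(0) - y'(0) and L{y'} = sY - y(0), with y(0) = 4, y'(0) = -2) turn the left side into (s^2 - 3*s - 2)Y - (4*s - 14).
The right side is L{t} = s^(-2).
So (s^2 - 3*s - 2)Y = s^(-2) + (4*s - 14).
Solve for Y(s) and write it as one ratio of polynomials.

Y(s) = (4*s^3 - 14*s^2 + 1)/(s^4 - 3*s^3 - 2*s^2)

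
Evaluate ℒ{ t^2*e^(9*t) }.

2/(s - 9)^3

L{e^(9t)} = 1/(s - 9).
Then apply L{t^2·g(t)} = (-1)^2 d^2/ds^2[H(s)] with H(s) = 1/(s - 9):
differentiating 2 times and applying the sign gives 2/(s - 9)^3.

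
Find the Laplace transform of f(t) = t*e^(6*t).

L{e^(6t)} = 1/(s - 6).
Then apply L{t·g(t)} = -d/ds[G(s)] with G(s) = 1/(s - 6):
differentiating 1 time and applying the sign gives (s - 6)^(-2).

(s - 6)^(-2)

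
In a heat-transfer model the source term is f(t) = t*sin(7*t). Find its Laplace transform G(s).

L{sin(7t)} = 7/(s^2 + 49).
Then apply L{t·g(t)} = -d/ds[H(s)] with H(s) = 7/(s^2 + 49):
differentiating 1 time and applying the sign gives 14*s/(s^2 + 49)^2.

G(s) = 14*s/(s^2 + 49)^2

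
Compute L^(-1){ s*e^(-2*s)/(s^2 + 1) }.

The factor e^(-2s) signals a time shift by c = 2 (second shifting theorem).
L{cos(t)} = s/(s^2 + 1), so L^-1{s/(s^2 + 1)} = cos(t).
Hence the inverse is u(t - 2) times that function evaluated at t - 2.

Heaviside(t - 2)*(cos(t - 2))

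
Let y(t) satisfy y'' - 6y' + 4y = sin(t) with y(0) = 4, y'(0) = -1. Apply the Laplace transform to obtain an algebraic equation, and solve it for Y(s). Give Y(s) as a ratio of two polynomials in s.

Y(s) = (4*s^3 - 25*s^2 + 4*s - 24)/(s^4 - 6*s^3 + 5*s^2 - 6*s + 4)

Transform both sides with L{·}.
Using L{y''} = s^2 Y - s·y(0) - y'(0) and L{y'} = sY - y(0), with y(0) = 4, y'(0) = -1, the left side becomes (s^2 - 6*s + 4)Y - (4*s - 25).
The right side is L{sin(t)} = 1/(s^2 + 1).
So (s^2 - 6*s + 4)Y = 1/(s^2 + 1) + (4*s - 25).
Solve for Y(s) and write it as one ratio of polynomials.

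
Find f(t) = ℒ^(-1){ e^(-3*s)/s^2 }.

f(t) = Heaviside(t - 3)*(t - 3)

The factor e^(-3s) signals a time shift by c = 3 (second shifting theorem).
L{t} = 1!/s^2 = 1/s^2, so L^-1{s^(-2)} = t.
Hence the inverse is u(t - 3) times that function evaluated at t - 3.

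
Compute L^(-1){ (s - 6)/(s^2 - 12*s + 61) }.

exp(6*t)*cos(5*t)

Rewrite the denominator: s^2 - 12*s + 61 = (s - 6)^2 + 25.
The form in (s - 6) signals a first-shifting-theorem factor e^(6t).
Since L{cos(5t)} = s/(s^2 + 25), the inverse is exp(6*t)*cos(5*t).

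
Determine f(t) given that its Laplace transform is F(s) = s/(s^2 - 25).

f(t) = cosh(5*t)

Since L{cosh(5t)} = s/(s^2 - 25), the inverse is cosh(5*t).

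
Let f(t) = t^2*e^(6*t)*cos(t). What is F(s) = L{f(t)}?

F(s) = 2*(s - 6)*(s^2 - 12*s + 33)/(s^2 - 12*s + 37)^3

L{cos(t)} = s/(s^2 + 1).
Multiplying by e^(6t) shifts s → s - 6, so L{e^(6*t)*cos(t)} = (s - 6)/((s - 6)^2 + 1).
Then apply L{t^2·g(t)} = (-1)^2 d^2/ds^2[G(s)] with G(s) = (s - 6)/((s - 6)^2 + 1):
differentiating 2 times and applying the sign gives 2*(s - 6)*(s^2 - 12*s + 33)/(s^2 - 12*s + 37)^3.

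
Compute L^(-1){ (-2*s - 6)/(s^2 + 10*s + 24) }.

Factor the denominator: s^2 + 10*s + 24 = (s + 4)*(s + 6).
Partial fraction decomposition gives [1/(s + 4)] + [-3/(s + 6)].
Invert each term: 1/(s + 4) ↔ e^(-4t); -3/(s + 6) ↔ -3e^(-6t).

exp(-4*t) - 3*exp(-6*t)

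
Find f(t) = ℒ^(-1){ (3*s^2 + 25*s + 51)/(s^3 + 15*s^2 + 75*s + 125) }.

f(t) = t^2*exp(-5*t)/2 - 5*t*exp(-5*t) + 3*exp(-5*t)

Factor the denominator: s^3 + 15*s^2 + 75*s + 125 = (s + 5)^3.
Partial fraction decomposition gives [3/(s + 5)] + [-5/(s + 5)^2] + [(s + 5)^(-3)].
Invert each term: 3/(s + 5) ↔ 3e^(-5t); -5/(s + 5)^2 ↔ -5t·e^(-5t); 1/(s + 5)^3 ↔ (1/2)t^2·e^(-5t).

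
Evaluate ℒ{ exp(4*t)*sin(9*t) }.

L{sin(9t)} = 9/(s^2 + 81).
By the first shifting theorem, multiplying by e^(4t) replaces s with s - 4.

9/((s - 4)^2 + 81)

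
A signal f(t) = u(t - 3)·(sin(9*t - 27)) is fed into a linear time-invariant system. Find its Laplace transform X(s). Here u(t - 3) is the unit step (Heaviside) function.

X(s) = 9*exp(-3*s)/(s^2 + 81)

By the second shifting theorem, L{u(t - c)·g(t - c)} = e^(-cs)·G(s) with c = 3 and G(s) = L{g(t)}.
L{sin(9t)} = 9/(s^2 + 81).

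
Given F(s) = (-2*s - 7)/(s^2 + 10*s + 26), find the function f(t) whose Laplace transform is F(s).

f(t) = 3*exp(-5*t)*sin(t) - 2*exp(-5*t)*cos(t)

Complete the square in the denominator: s^2 + 10*s + 26 = (s + 5)^2 + 1^2.
Split the numerator to match: -2*s - 7 = -2·(s + 5) + 3·1.
Invert each term: -2·(s + 5)/((s + 5)^2 + 1) ↔ -2e^(-5t)cos(t); 3·1/((s + 5)^2 + 1) ↔ 3e^(-5t)sin(t).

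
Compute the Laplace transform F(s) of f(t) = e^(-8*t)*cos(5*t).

F(s) = (s + 8)/((s + 8)^2 + 25)

L{cos(5t)} = s/(s^2 + 25).
By the first shifting theorem, multiplying by e^(-8t) replaces s with s + 8.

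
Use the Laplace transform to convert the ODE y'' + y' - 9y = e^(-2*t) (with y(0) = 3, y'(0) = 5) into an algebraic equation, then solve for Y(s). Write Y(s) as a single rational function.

Apply the Laplace transform to the equation.
Using L{y''} = s^2 Y - s·y(0) - y'(0) and L{y'} = sY - y(0), with y(0) = 3, y'(0) = 5, the left side becomes (s^2 + s - 9)Y - (3*s + 8).
The right side is L{e^(-2*t)} = 1/(s + 2).
So (s^2 + s - 9)Y = 1/(s + 2) + (3*s + 8).
Solve for Y(s) and write it as one ratio of polynomials.

Y(s) = (3*s^2 + 14*s + 17)/(s^3 + 3*s^2 - 7*s - 18)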